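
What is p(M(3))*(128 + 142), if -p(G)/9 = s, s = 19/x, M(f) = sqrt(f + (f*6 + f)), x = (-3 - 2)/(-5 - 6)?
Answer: -101574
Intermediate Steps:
x = 5/11 (x = -5/(-11) = -5*(-1/11) = 5/11 ≈ 0.45455)
M(f) = 2*sqrt(2)*sqrt(f) (M(f) = sqrt(f + (6*f + f)) = sqrt(f + 7*f) = sqrt(8*f) = 2*sqrt(2)*sqrt(f))
s = 209/5 (s = 19/(5/11) = 19*(11/5) = 209/5 ≈ 41.800)
p(G) = -1881/5 (p(G) = -9*209/5 = -1881/5)
p(M(3))*(128 + 142) = -1881*(128 + 142)/5 = -1881/5*270 = -101574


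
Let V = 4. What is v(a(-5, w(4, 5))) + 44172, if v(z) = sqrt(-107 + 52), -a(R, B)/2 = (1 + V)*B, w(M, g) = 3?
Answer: 44172 + I*sqrt(55) ≈ 44172.0 + 7.4162*I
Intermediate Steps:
a(R, B) = -10*B (a(R, B) = -2*(1 + 4)*B = -10*B)
v(z) = I*sqrt(55) (v(z) = sqrt(-55) = I*sqrt(55))
v(a(-5, w(4, 5))) + 44172 = I*sqrt(55) + 44172 = 44172 + I*sqrt(55)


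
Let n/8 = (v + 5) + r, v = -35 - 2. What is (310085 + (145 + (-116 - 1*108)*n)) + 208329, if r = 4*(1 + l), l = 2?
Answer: 554399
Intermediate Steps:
v = -37
r = 12 (r = 4*(1 + 2) = 4*3 = 12)
n = -160 (n = 8*((-37 + 5) + 12) = 8*(-32 + 12) = 8*(-20) = -160)
(310085 + (145 + (-116 - 1*108)*n)) + 208329 = (310085 + (145 + (-116 - 1*108)*(-160))) + 208329 = (310085 + (145 + (-116 - 108)*(-160))) + 208329 = (310085 + (145 - 224*(-160))) + 208329 = (310085 + (145 + 35840)) + 208329 = (310085 + 35985) + 208329 = 346070 + 208329 = 554399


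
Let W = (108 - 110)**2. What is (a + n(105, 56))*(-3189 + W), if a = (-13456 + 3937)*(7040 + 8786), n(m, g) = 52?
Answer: 479812739770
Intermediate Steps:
W = 4 (W = (-2)**2 = 4)
a = -150647694 (a = -9519*15826 = -150647694)
(a + n(105, 56))*(-3189 + W) = (-150647694 + 52)*(-3189 + 4) = -150647642*(-3185) = 479812739770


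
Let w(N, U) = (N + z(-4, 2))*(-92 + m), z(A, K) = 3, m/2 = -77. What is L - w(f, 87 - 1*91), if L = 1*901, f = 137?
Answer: 35341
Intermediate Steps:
m = -154 (m = 2*(-77) = -154)
L = 901
w(N, U) = -738 - 246*N (w(N, U) = (N + 3)*(-92 - 154) = (3 + N)*(-246) = -738 - 246*N)
L - w(f, 87 - 1*91) = 901 - (-738 - 246*137) = 901 - (-738 - 33702) = 901 - 1*(-34440) = 901 + 34440 = 35341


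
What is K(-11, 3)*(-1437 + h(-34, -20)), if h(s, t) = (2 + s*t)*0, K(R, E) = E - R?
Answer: -20118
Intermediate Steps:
h(s, t) = 0
K(-11, 3)*(-1437 + h(-34, -20)) = (3 - 1*(-11))*(-1437 + 0) = (3 + 11)*(-1437) = 14*(-1437) = -20118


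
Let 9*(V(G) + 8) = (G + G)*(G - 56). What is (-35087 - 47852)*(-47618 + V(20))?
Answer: 3963323054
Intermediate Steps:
V(G) = -8 + 2*G*(-56 + G)/9 (V(G) = -8 + ((G + G)*(G - 56))/9 = -8 + ((2*G)*(-56 + G))/9 = -8 + (2*G*(-56 + G))/9 = -8 + 2*G*(-56 + G)/9)
(-35087 - 47852)*(-47618 + V(20)) = (-35087 - 47852)*(-47618 + (-8 - 112/9*20 + (2/9)*20²)) = -82939*(-47618 + (-8 - 2240/9 + (2/9)*400)) = -82939*(-47618 + (-8 - 2240/9 + 800/9)) = -82939*(-47618 - 168) = -82939*(-47786) = 3963323054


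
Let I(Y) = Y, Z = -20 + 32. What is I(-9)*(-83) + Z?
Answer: 759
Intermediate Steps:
Z = 12
I(-9)*(-83) + Z = -9*(-83) + 12 = 747 + 12 = 759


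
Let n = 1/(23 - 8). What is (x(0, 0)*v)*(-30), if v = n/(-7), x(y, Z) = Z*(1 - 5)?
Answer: 0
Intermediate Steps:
x(y, Z) = -4*Z (x(y, Z) = Z*(-4) = -4*Z)
n = 1/15 ≈ 0.066667
v = -1/105 (v = (1/15)/(-7) = (1/15)*(-⅐) = -1/105 ≈ -0.0095238)
(x(0, 0)*v)*(-30) = (-4*0*(-1/105))*(-30) = (0*(-1/105))*(-30) = 0*(-30) = 0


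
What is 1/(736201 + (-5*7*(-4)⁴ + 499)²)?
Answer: 1/72324722 ≈ 1.3827e-8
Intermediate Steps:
1/(736201 + (-5*7*(-4)⁴ + 499)²) = 1/(736201 + (-35*256 + 499)²) = 1/(736201 + (-8960 + 499)²) = 1/(736201 + (-8461)²) = 1/(736201 + 71588521) = 1/72324722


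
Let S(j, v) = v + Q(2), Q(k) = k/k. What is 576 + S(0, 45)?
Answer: 622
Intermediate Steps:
Q(k) = 1
S(j, v) = 1 + v (S(j, v) = v + 1 = 1 + v)
576 + S(0, 45) = 576 + (1 + 45) = 576 + 46 = 622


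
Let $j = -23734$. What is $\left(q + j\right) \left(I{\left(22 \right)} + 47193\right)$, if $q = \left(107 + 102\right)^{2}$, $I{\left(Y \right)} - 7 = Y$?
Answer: $941937234$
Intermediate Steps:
$I{\left(Y \right)} = 7 + Y$
$q = 43681$ ($q = 209^{2} = 43681$)
$\left(q + j\right) \left(I{\left(22 \right)} + 47193\right) = \left(43681 - 23734\right) \left(\left(7 + 22\right) + 47193\right) = 19947 \left(29 + 47193\right) = 19947 \cdot 47222 = 941937234$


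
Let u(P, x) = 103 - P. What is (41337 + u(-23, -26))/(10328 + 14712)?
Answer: 41463/25040 ≈ 1.6559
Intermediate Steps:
(41337 + u(-23, -26))/(10328 + 14712) = (41337 + (103 - 1*(-23)))/(10328 + 14712) = (41337 + (103 + 23))/25040 = (41337 + 126)*(1/25040) = 41463*(1/25040) = 41463/25040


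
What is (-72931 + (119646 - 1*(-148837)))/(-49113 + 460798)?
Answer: 195552/411685 ≈ 0.47500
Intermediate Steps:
(-72931 + (119646 - 1*(-148837)))/(-49113 + 460798) = (-72931 + (119646 + 148837))/411685 = (-72931 + 268483)*(1/411685) = 195552*(1/411685) = 195552/411685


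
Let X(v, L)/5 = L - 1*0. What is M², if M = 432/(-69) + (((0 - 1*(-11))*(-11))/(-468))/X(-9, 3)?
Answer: 1016259561409/26069331600 ≈ 38.983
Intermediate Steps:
X(v, L) = 5*L (X(v, L) = 5*(L - 1*0) = 5*(L + 0) = 5*L)
M = -1008097/161460 (M = 432/(-69) + (((0 - 1*(-11))*(-11))/(-468))/((5*3)) = 432*(-1/69) + (((0 + 11)*(-11))*(-1/468))/15 = -144/23 + ((11*(-11))*(-1/468))*(1/15) = -144/23 - 121*(-1/468)*(1/15) = -144/23 + (121/468)*(1/15) = -144/23 + 121/7020 = -1008097/161460 ≈ -6.2436)
M² = (-1008097/161460)² = 1016259561409/26069331600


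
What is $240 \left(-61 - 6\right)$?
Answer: $-16080$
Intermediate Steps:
$240 \left(-61 - 6\right) = 240 \left(-67\right) = -16080$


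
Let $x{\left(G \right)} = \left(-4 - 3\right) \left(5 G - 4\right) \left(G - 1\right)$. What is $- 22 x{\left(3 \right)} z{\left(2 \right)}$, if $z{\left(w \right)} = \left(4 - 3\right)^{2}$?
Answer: $3388$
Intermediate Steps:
$z{\left(w \right)} = 1$ ($z{\left(w \right)} = 1^{2} = 1$)
$x{\left(G \right)} = \left(-1 + G\right) \left(28 - 35 G\right)$ ($x{\left(G \right)} = - 7 \left(-4 + 5 G\right) \left(-1 + G\right) = \left(28 - 35 G\right) \left(-1 + G\right) = \left(-1 + G\right) \left(28 - 35 G\right)$)
$- 22 x{\left(3 \right)} z{\left(2 \right)} = - 22 \left(-28 - 35 \cdot 3^{2} + 63 \cdot 3\right) 1 = - 22 \left(-28 - 315 + 189\right) 1 = \left(-22\right) \left(-154\right) 1 = 3388 \cdot 1 = 3388$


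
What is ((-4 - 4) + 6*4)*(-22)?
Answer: -352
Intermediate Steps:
((-4 - 4) + 6*4)*(-22) = (-8 + 24)*(-22) = 16*(-22) = -352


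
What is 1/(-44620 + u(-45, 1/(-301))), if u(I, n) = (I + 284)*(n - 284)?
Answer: -301/33861535 ≈ -8.8891e-6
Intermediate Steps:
u(I, n) = (-284 + n)*(284 + I) (u(I, n) = (284 + I)*(-284 + n) = (-284 + n)*(284 + I))
1/(-44620 + u(-45, 1/(-301))) = 1/(-44620 + (-80656 - 284*(-45) + 284/(-301) - 45/(-301))) = 1/(-44620 + (-80656 + 12780 + 284*(-1/301) - 45*(-1/301))) = 1/(-44620 + (-80656 + 12780 - 284/301 + 45/301)) = 1/(-44620 - 20430915/301) = 1/(-33861535/301) = -301/33861535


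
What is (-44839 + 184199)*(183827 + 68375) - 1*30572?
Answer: 35146840148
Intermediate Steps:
(-44839 + 184199)*(183827 + 68375) - 1*30572 = 139360*252202 - 30572 = 35146870720 - 30572 = 35146840148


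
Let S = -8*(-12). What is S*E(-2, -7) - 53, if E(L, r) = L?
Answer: -245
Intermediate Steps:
S = 96
S*E(-2, -7) - 53 = 96*(-2) - 53 = -192 - 53 = -245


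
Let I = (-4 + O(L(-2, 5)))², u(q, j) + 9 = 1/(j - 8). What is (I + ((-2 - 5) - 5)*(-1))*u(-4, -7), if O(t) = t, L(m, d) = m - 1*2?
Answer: -10336/15 ≈ -689.07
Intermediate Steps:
L(m, d) = -2 + m (L(m, d) = m - 2 = -2 + m)
u(q, j) = -9 + 1/(-8 + j) (u(q, j) = -9 + 1/(j - 8) = -9 + 1/(-8 + j))
I = 64 (I = (-4 + (-2 - 2))² = (-4 - 4)² = (-8)² = 64)
(I + ((-2 - 5) - 5)*(-1))*u(-4, -7) = (64 + ((-2 - 5) - 5)*(-1))*((73 - 9*(-7))/(-8 - 7)) = (64 + (-7 - 5)*(-1))*((73 + 63)/(-15)) = (64 - 12*(-1))*(-1/15*136) = (64 + 12)*(-136/15) = 76*(-136/15) = -10336/15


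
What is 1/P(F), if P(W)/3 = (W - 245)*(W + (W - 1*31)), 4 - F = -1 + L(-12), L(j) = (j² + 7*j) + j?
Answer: 1/101088 ≈ 9.8924e-6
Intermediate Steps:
L(j) = j² + 8*j
F = -43 (F = 4 - (-1 - 12*(8 - 12)) = 4 - (-1 - 12*(-4)) = 4 - (-1 + 48) = 4 - 1*47 = 4 - 47 = -43)
P(W) = 3*(-245 + W)*(-31 + 2*W) (P(W) = 3*((W - 245)*(W + (W - 1*31))) = 3*((-245 + W)*(W + (W - 31))) = 3*((-245 + W)*(W + (-31 + W))) = 3*((-245 + W)*(-31 + 2*W)) = 3*(-245 + W)*(-31 + 2*W))
1/P(F) = 1/(22785 - 1563*(-43) + 6*(-43)²) = 1/(22785 + 67209 + 6*1849) = 1/(22785 + 67209 + 11094) = 1/101088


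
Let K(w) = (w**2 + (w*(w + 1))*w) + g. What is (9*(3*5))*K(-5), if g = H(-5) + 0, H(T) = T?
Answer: -10800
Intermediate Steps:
g = -5 (g = -5 + 0 = -5)
K(w) = -5 + w**2 + w**2*(1 + w) (K(w) = (w**2 + (w*(w + 1))*w) - 5 = (w**2 + (w*(1 + w))*w) - 5 = (w**2 + w**2*(1 + w)) - 5 = -5 + w**2 + w**2*(1 + w))
(9*(3*5))*K(-5) = (9*(3*5))*(-5 + (-5)**3 + 2*(-5)**2) = (9*15)*(-5 - 125 + 2*25) = 135*(-5 - 125 + 50) = 135*(-80) = -10800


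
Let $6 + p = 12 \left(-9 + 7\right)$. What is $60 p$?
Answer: $-1800$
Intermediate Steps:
$p = -30$ ($p = -6 + 12 \left(-9 + 7\right) = -6 + 12 \left(-2\right) = -6 - 24 = -30$)
$60 p = 60 \left(-30\right) = -1800$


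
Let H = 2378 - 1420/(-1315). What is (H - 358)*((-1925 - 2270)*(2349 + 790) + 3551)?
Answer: -6997539691376/263 ≈ -2.6607e+10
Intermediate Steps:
H = 625698/263 (H = 2378 - 1420*(-1)/1315 = 2378 - 1*(-284/263) = 2378 + 284/263 = 625698/263 ≈ 2379.1)
(H - 358)*((-1925 - 2270)*(2349 + 790) + 3551) = (625698/263 - 358)*((-1925 - 2270)*(2349 + 790) + 3551) = 531544*(-4195*3139 + 3551)/263 = 531544*(-13168105 + 3551)/263 = (531544/263)*(-13164554) = -6997539691376/263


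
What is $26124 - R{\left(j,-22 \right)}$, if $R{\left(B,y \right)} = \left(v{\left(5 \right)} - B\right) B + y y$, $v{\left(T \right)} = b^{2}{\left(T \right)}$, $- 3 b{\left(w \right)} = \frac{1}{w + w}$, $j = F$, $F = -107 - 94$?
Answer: $\frac{19812367}{300} \approx 66041.0$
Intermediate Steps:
$F = -201$ ($F = -107 - 94 = -201$)
$j = -201$
$b{\left(w \right)} = - \frac{1}{6 w}$ ($b{\left(w \right)} = - \frac{1}{3 \left(w + w\right)} = - \frac{1}{3 \cdot 2 w} = - \frac{\frac{1}{2} \frac{1}{w}}{3} = - \frac{1}{6 w}$)
$v{\left(T \right)} = \frac{1}{36 T^{2}}$ ($v{\left(T \right)} = \left(- \frac{1}{6 T}\right)^{2} = \frac{1}{36 T^{2}}$)
$R{\left(B,y \right)} = y^{2} + B \left(\frac{1}{900} - B\right)$ ($R{\left(B,y \right)} = \left(\frac{1}{36 \cdot 25} - B\right) B + y y = \left(\frac{1}{36} \cdot \frac{1}{25} - B\right) B + y^{2} = \left(\frac{1}{900} - B\right) B + y^{2} = B \left(\frac{1}{900} - B\right) + y^{2} = y^{2} + B \left(\frac{1}{900} - B\right)$)
$26124 - R{\left(j,-22 \right)} = 26124 - \left(\left(-22\right)^{2} - \left(-201\right)^{2} + \frac{1}{900} \left(-201\right)\right) = 26124 - \left(484 - 40401 - \frac{67}{300}\right) = 26124 - - \frac{11975167}{300} = 26124 + \frac{11975167}{300} = \frac{19812367}{300}$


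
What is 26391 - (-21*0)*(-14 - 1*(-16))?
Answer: 26391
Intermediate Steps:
26391 - (-21*0)*(-14 - 1*(-16)) = 26391 - 0*(-14 + 16) = 26391 - 0*2 = 26391 - 1*0 = 26391 + 0 = 26391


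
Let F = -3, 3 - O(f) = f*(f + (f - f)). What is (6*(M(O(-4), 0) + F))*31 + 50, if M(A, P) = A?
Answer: -2926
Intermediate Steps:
O(f) = 3 - f² (O(f) = 3 - f*(f + (f - f)) = 3 - f*(f + 0) = 3 - f*f = 3 - f²)
(6*(M(O(-4), 0) + F))*31 + 50 = (6*((3 - 1*(-4)²) - 3))*31 + 50 = (6*((3 - 1*16) - 3))*31 + 50 = (6*((3 - 16) - 3))*31 + 50 = (6*(-13 - 3))*31 + 50 = (6*(-16))*31 + 50 = -96*31 + 50 = -2976 + 50 = -2926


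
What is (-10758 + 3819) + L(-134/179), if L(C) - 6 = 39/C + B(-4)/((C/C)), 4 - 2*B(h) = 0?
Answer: -935735/134 ≈ -6983.1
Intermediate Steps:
B(h) = 2 (B(h) = 2 - ½*0 = 2 + 0 = 2)
L(C) = 8 + 39/C (L(C) = 6 + (39/C + 2/((C/C))) = 6 + (39/C + 2/1) = 6 + (39/C + 2*1) = 6 + (39/C + 2) = 6 + (2 + 39/C) = 8 + 39/C)
(-10758 + 3819) + L(-134/179) = (-10758 + 3819) + (8 + 39/((-134/179))) = -6939 + (8 + 39/((-134*1/179))) = -6939 + (8 + 39/(-134/179)) = -6939 + (8 + 39*(-179/134)) = -6939 + (8 - 6981/134) = -6939 - 5909/134 = -935735/134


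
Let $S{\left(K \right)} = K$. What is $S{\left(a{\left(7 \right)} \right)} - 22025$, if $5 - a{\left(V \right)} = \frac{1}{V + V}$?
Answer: $- \frac{308281}{14} \approx -22020.0$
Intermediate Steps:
$a{\left(V \right)} = 5 - \frac{1}{2 V}$ ($a{\left(V \right)} = 5 - \frac{1}{V + V} = 5 - \frac{1}{2 V}$)
$S{\left(a{\left(7 \right)} \right)} - 22025 = \left(5 - \frac{1}{2 \cdot 7}\right) - 22025 = \left(5 - \frac{1}{14}\right) - 22025 = \frac{69}{14} - 22025 = - \frac{308281}{14}$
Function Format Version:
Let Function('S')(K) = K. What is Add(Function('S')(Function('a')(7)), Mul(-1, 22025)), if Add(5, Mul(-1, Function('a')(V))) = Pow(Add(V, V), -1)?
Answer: Rational(-308281, 14) ≈ -22020.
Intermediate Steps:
Function('a')(V) = Add(5, Mul(Rational(-1, 2), Pow(V, -1))) (Function('a')(V) = Add(5, Mul(-1, Pow(Add(V, V), -1))) = Add(5, Mul(-1, Pow(Mul(2, V), -1))) = Add(5, Mul(-1, Mul(Rational(1, 2), Pow(V, -1)))) = Add(5, Mul(Rational(-1, 2), Pow(V, -1))))
Add(Function('S')(Function('a')(7)), Mul(-1, 22025)) = Add(Add(5, Mul(Rational(-1, 2), Pow(7, -1))), Mul(-1, 22025)) = Add(Add(5, Mul(Rational(-1, 2), Rational(1, 7))), -22025) = Add(Add(5, Rational(-1, 14)), -22025) = Add(Rational(69, 14), -22025) = Rational(-308281, 14)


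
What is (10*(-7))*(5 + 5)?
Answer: -700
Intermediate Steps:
(10*(-7))*(5 + 5) = -70*10 = -700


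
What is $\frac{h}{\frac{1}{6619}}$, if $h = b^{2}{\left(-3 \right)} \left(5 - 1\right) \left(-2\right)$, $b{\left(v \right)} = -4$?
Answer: $-847232$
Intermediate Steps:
$h = -128$ ($h = \left(-4\right)^{2} \left(5 - 1\right) \left(-2\right) = 16 \cdot 4 \left(-2\right) = 16 \left(-8\right) = -128$)
$\frac{h}{\frac{1}{6619}} = - \frac{128}{\frac{1}{6619}} = - 128 \frac{1}{\frac{1}{6619}} = \left(-128\right) 6619 = -847232$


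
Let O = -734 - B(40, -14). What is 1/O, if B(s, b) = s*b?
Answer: -1/174 ≈ -0.0057471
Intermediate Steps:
B(s, b) = b*s
O = -174 (O = -734 - (-14)*40 = -734 - 1*(-560) = -734 + 560 = -174)
1/O = 1/(-174) = -1/174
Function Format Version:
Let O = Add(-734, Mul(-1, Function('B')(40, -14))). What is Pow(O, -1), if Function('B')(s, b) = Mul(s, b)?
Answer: Rational(-1, 174) ≈ -0.0057471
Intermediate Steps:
Function('B')(s, b) = Mul(b, s)
O = -174 (O = Add(-734, Mul(-1, Mul(-14, 40))) = Add(-734, Mul(-1, -560)) = Add(-734, 560) = -174)
Pow(O, -1) = Pow(-174, -1) = Rational(-1, 174)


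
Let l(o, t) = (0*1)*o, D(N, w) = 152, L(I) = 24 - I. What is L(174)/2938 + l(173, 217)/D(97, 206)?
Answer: -75/1469 ≈ -0.051055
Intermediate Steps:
l(o, t) = 0 (l(o, t) = 0*o = 0)
L(174)/2938 + l(173, 217)/D(97, 206) = (24 - 1*174)/2938 + 0/152 = (24 - 174)*(1/2938) + 0*(1/152) = -150*1/2938 + 0 = -75/1469 + 0 = -75/1469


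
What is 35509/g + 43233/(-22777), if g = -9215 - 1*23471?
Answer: -2221902331/744489022 ≈ -2.9845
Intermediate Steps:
g = -32686 (g = -9215 - 23471 = -32686)
35509/g + 43233/(-22777) = 35509/(-32686) + 43233/(-22777) = 35509*(-1/32686) + 43233*(-1/22777) = -35509/32686 - 43233/22777 = -2221902331/744489022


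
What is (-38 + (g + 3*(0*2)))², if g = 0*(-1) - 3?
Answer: 1681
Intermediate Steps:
g = -3 (g = 0 - 3 = -3)
(-38 + (g + 3*(0*2)))² = (-38 + (-3 + 3*(0*2)))² = (-38 + (-3 + 3*0))² = (-38 + (-3 + 0))² = (-38 - 3)² = (-41)² = 1681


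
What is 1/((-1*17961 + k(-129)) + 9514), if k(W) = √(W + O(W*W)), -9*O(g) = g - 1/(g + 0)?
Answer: -1265098743/10686585325202 - 387*I*√296243081/10686585325202 ≈ -0.00011838 - 6.233e-7*I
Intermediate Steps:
O(g) = -g/9 + 1/(9*g) (O(g) = -(g - 1/(g + 0))/9 = -(g - 1/g)/9 = -g/9 + 1/(9*g))
k(W) = √(W + (1 - W⁴)/(9*W²)) (k(W) = √(W + (1 - (W*W)²)/(9*((W*W)))) = √(W + (1 - (W²)²)/(9*(W²))) = √(W + (1 - W⁴)/(9*W²)))
1/((-1*17961 + k(-129)) + 9514) = 1/((-1*17961 + √((-129)⁻² - 1*(-129)² + 9*(-129))/3) + 9514) = 1/((-17961 + √(1/16641 - 1*16641 - 1161)/3) + 9514) = 1/((-17961 + √(1/16641 - 16641 - 1161)/3) + 9514) = 1/((-17961 + √(-296243081/16641)/3) + 9514) = 1/((-17961 + (I*√296243081/129)/3) + 9514) = 1/((-17961 + I*√296243081/387) + 9514) = 1/(-8447 + I*√296243081/387)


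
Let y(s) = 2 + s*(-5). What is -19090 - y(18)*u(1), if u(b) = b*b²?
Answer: -19002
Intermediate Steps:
y(s) = 2 - 5*s
u(b) = b³
-19090 - y(18)*u(1) = -19090 - (2 - 5*18)*1³ = -19090 - (2 - 90) = -19090 - (-88) = -19090 - 1*(-88) = -19090 + 88 = -19002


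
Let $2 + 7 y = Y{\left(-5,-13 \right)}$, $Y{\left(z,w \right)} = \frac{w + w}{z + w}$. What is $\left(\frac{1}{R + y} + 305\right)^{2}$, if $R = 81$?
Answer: $\frac{2417878832209}{25989604} \approx 93033.0$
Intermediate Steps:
$Y{\left(z,w \right)} = \frac{2 w}{w + z}$
$y = - \frac{5}{63}$ ($y = - \frac{2}{7} + \frac{2 \left(-13\right) \frac{1}{-13 - 5}}{7} = - \frac{2}{7} + \frac{2 \left(-13\right) \frac{1}{-18}}{7} = - \frac{2}{7} + \frac{2 \left(-13\right) \left(- \frac{1}{18}\right)}{7} = - \frac{2}{7} + \frac{1}{7} \cdot \frac{13}{9} = - \frac{2}{7} + \frac{13}{63} = - \frac{5}{63} \approx -0.079365$)
$\left(\frac{1}{R + y} + 305\right)^{2} = \left(\frac{1}{81 - \frac{5}{63}} + 305\right)^{2} = \left(\frac{1}{\frac{5098}{63}} + 305\right)^{2} = \left(\frac{63}{5098} + 305\right)^{2} = \left(\frac{1554953}{5098}\right)^{2} = \frac{2417878832209}{25989604}$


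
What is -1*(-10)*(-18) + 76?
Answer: -104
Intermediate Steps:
-1*(-10)*(-18) + 76 = 10*(-18) + 76 = -180 + 76 = -104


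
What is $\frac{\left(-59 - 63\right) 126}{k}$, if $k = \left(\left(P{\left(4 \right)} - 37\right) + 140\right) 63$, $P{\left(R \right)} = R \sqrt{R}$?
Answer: $- \frac{244}{111} \approx -2.1982$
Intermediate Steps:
$P{\left(R \right)} = R^{\frac{3}{2}}$
$k = 6993$ ($k = \left(\left(4^{\frac{3}{2}} - 37\right) + 140\right) 63 = \left(\left(8 - 37\right) + 140\right) 63 = \left(-29 + 140\right) 63 = 111 \cdot 63 = 6993$)
$\frac{\left(-59 - 63\right) 126}{k} = \frac{\left(-59 - 63\right) 126}{6993} = \left(-122\right) 126 \cdot \frac{1}{6993} = \left(-15372\right) \frac{1}{6993} = - \frac{244}{111}$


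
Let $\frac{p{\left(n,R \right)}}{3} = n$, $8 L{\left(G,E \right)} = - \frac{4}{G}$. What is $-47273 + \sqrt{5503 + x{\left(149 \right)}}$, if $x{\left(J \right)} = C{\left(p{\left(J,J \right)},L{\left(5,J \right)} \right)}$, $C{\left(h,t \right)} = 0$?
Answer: $-47273 + \sqrt{5503} \approx -47199.0$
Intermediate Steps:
$L{\left(G,E \right)} = - \frac{1}{2 G}$ ($L{\left(G,E \right)} = \frac{\left(-4\right) \frac{1}{G}}{8} = - \frac{1}{2 G}$)
$p{\left(n,R \right)} = 3 n$
$x{\left(J \right)} = 0$
$-47273 + \sqrt{5503 + x{\left(149 \right)}} = -47273 + \sqrt{5503 + 0} = -47273 + \sqrt{5503}$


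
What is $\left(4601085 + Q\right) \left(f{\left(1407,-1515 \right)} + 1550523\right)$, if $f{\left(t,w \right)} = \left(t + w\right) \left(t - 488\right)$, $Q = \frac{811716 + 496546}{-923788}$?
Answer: $\frac{3084259851842541789}{461894} \approx 6.6774 \cdot 10^{12}$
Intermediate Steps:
$Q = - \frac{654131}{461894}$ ($Q = 1308262 \left(- \frac{1}{923788}\right) = - \frac{654131}{461894} \approx -1.4162$)
$f{\left(t,w \right)} = \left(-488 + t\right) \left(t + w\right)$ ($f{\left(t,w \right)} = \left(t + w\right) \left(-488 + t\right) = \left(-488 + t\right) \left(t + w\right)$)
$\left(4601085 + Q\right) \left(f{\left(1407,-1515 \right)} + 1550523\right) = \left(4601085 - \frac{654131}{461894}\right) \left(\left(1407^{2} - 686616 - -739320 + 1407 \left(-1515\right)\right) + 1550523\right) = \frac{2125212900859 \left(\left(1979649 - 686616 + 739320 - 2131605\right) + 1550523\right)}{461894} = \frac{2125212900859 \left(-99252 + 1550523\right)}{461894} = \frac{2125212900859}{461894} \cdot 1451271 = \frac{3084259851842541789}{461894}$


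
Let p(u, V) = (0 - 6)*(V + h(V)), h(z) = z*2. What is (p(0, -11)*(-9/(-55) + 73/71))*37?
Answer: 3099564/355 ≈ 8731.2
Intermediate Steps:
h(z) = 2*z
p(u, V) = -18*V (p(u, V) = (0 - 6)*(V + 2*V) = -18*V)
(p(0, -11)*(-9/(-55) + 73/71))*37 = ((-18*(-11))*(-9/(-55) + 73/71))*37 = (198*(-9*(-1/55) + 73*(1/71)))*37 = (198*(9/55 + 73/71))*37 = (198*(4654/3905))*37 = (83772/355)*37 = 3099564/355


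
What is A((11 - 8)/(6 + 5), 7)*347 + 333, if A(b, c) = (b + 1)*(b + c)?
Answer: 428933/121 ≈ 3544.9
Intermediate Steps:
A(b, c) = (1 + b)*(b + c)
A((11 - 8)/(6 + 5), 7)*347 + 333 = ((11 - 8)/(6 + 5) + 7 + ((11 - 8)/(6 + 5))**2 + ((11 - 8)/(6 + 5))*7)*347 + 333 = (3/11 + 7 + (3/11)**2 + (3/11)*7)*347 + 333 = (3/11 + 7 + 9/121 + 21/11)*347 + 333 = (1120/121)*347 + 333 = 388640/121 + 333 = 428933/121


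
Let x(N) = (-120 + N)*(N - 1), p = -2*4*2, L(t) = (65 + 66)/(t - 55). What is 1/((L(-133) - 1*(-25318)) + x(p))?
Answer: 188/5194309 ≈ 3.6193e-5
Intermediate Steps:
L(t) = 131/(-55 + t)
p = -16 (p = -8*2 = -16)
x(N) = (-1 + N)*(-120 + N) (x(N) = (-120 + N)*(-1 + N) = (-1 + N)*(-120 + N))
1/((L(-133) - 1*(-25318)) + x(p)) = 1/((131/(-55 - 133) - 1*(-25318)) + (120 + (-16)² - 121*(-16))) = 1/((131/(-188) + 25318) + (120 + 256 + 1936)) = 1/((131*(-1/188) + 25318) + 2312) = 1/((-131/188 + 25318) + 2312) = 1/(4759653/188 + 2312) = 1/(5194309/188) = 188/5194309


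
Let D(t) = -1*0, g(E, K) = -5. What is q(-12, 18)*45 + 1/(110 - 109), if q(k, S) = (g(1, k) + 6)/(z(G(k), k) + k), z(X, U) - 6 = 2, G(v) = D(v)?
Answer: -41/4 ≈ -10.250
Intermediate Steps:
D(t) = 0
G(v) = 0
z(X, U) = 8 (z(X, U) = 6 + 2 = 8)
q(k, S) = 1/(8 + k) (q(k, S) = (-5 + 6)/(8 + k) = 1/(8 + k))
q(-12, 18)*45 + 1/(110 - 109) = 45/(8 - 12) + 1/(110 - 109) = 45/(-4) + 1/1 = -1/4*45 + 1 = -45/4 + 1 = -41/4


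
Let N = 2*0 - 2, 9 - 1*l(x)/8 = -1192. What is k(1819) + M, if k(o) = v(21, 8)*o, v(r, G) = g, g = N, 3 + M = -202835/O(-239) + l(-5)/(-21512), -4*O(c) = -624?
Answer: -2072951915/419484 ≈ -4941.7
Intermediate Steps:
l(x) = 9608 (l(x) = 72 - 8*(-1192) = 72 + 9536 = 9608)
O(c) = 156 (O(c) = -¼*(-624) = 156)
M = -546869123/419484 (M = -3 + (-202835/156 + 9608/(-21512)) = -3 + (-202835*1/156 + 9608*(-1/21512)) = -3 + (-202835/156 - 1201/2689) = -3 - 545610671/419484 = -546869123/419484 ≈ -1303.7)
N = -2 (N = 0 - 2 = -2)
g = -2
v(r, G) = -2
k(o) = -2*o
k(1819) + M = -2*1819 - 546869123/419484 = -3638 - 546869123/419484 = -2072951915/419484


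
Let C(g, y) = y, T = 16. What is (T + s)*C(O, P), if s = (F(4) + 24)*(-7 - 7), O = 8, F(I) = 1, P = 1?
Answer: -334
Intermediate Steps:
s = -350 (s = (1 + 24)*(-7 - 7) = 25*(-14) = -350)
(T + s)*C(O, P) = (16 - 350)*1 = -334*1 = -334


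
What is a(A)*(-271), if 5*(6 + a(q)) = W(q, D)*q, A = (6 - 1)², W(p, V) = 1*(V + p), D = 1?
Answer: -33604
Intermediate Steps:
W(p, V) = V + p
A = 25 (A = 5² = 25)
a(q) = -6 + q*(1 + q)/5 (a(q) = -6 + ((1 + q)*q)/5 = -6 + (q*(1 + q))/5 = -6 + q*(1 + q)/5)
a(A)*(-271) = (-6 + (⅕)*25*(1 + 25))*(-271) = (-6 + (⅕)*25*26)*(-271) = (-6 + 130)*(-271) = 124*(-271) = -33604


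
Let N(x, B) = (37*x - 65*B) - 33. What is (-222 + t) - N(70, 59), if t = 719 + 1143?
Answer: 2918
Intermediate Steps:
N(x, B) = -33 - 65*B + 37*x (N(x, B) = (-65*B + 37*x) - 33 = -33 - 65*B + 37*x)
t = 1862
(-222 + t) - N(70, 59) = (-222 + 1862) - (-33 - 65*59 + 37*70) = 1640 - (-33 - 3835 + 2590) = 1640 - 1*(-1278) = 1640 + 1278 = 2918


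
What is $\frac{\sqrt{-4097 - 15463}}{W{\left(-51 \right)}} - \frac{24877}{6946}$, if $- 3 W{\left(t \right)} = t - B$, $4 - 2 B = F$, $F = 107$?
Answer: $- \frac{24877}{6946} - 12 i \sqrt{4890} \approx -3.5815 - 839.14 i$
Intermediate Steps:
$B = - \frac{103}{2}$ ($B = 2 - \frac{107}{2} = - \frac{103}{2} \approx -51.5$)
$W{\left(t \right)} = - \frac{103}{6} - \frac{t}{3}$ ($W{\left(t \right)} = - \frac{t - - \frac{103}{2}}{3} = - \frac{t + \frac{103}{2}}{3} = - \frac{\frac{103}{2} + t}{3} = - \frac{103}{6} - \frac{t}{3}$)
$\frac{\sqrt{-4097 - 15463}}{W{\left(-51 \right)}} - \frac{24877}{6946} = \frac{\sqrt{-4097 - 15463}}{- \frac{103}{6} - -17} - \frac{24877}{6946} = \frac{\sqrt{-19560}}{- \frac{103}{6} + 17} - \frac{24877}{6946} = \frac{2 i \sqrt{4890}}{- \frac{1}{6}} - \frac{24877}{6946} = 2 i \sqrt{4890} \left(-6\right) - \frac{24877}{6946} = - 12 i \sqrt{4890} - \frac{24877}{6946} = - \frac{24877}{6946} - 12 i \sqrt{4890}$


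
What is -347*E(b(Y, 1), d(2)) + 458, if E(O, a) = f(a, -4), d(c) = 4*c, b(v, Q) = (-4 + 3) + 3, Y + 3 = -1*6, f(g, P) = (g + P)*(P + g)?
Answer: -5094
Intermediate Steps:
f(g, P) = (P + g)**2 (f(g, P) = (P + g)*(P + g) = (P + g)**2)
Y = -9 (Y = -3 - 1*6 = -3 - 6 = -9)
b(v, Q) = 2 (b(v, Q) = -1 + 3 = 2)
E(O, a) = (-4 + a)**2
-347*E(b(Y, 1), d(2)) + 458 = -347*(-4 + 4*2)**2 + 458 = -347*(-4 + 8)**2 + 458 = -347*4**2 + 458 = -347*16 + 458 = -5552 + 458 = -5094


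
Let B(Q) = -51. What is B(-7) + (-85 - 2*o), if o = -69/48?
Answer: -1065/8 ≈ -133.13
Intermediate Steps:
o = -23/16 (o = -69*1/48 = -23/16 ≈ -1.4375)
B(-7) + (-85 - 2*o) = -51 + (-85 - 2*(-23/16)) = -51 + (-85 + 23/8) = -51 - 657/8 = -1065/8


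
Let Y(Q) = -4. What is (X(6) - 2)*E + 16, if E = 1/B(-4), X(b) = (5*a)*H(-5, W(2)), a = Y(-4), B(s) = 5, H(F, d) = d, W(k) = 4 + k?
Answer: -42/5 ≈ -8.4000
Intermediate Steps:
a = -4
X(b) = -120 (X(b) = (5*(-4))*(4 + 2) = -20*6 = -120)
E = 1/5 ≈ 0.20000
(X(6) - 2)*E + 16 = (-120 - 2)*(1/5) + 16 = -122*1/5 + 16 = -122/5 + 16 = -42/5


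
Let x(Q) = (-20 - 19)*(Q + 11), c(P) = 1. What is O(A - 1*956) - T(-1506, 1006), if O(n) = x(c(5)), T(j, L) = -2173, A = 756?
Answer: 1705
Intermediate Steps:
x(Q) = -429 - 39*Q (x(Q) = -39*(11 + Q) = -429 - 39*Q)
O(n) = -468 (O(n) = -429 - 39*1 = -429 - 39 = -468)
O(A - 1*956) - T(-1506, 1006) = -468 - 1*(-2173) = -468 + 2173 = 1705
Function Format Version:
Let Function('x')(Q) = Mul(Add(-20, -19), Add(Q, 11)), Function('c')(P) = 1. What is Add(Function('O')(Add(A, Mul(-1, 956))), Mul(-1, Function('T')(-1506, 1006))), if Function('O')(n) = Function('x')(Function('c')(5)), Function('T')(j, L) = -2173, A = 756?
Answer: 1705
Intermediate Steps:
Function('x')(Q) = Add(-429, Mul(-39, Q)) (Function('x')(Q) = Mul(-39, Add(11, Q)) = Add(-429, Mul(-39, Q)))
Function('O')(n) = -468 (Function('O')(n) = Add(-429, Mul(-39, 1)) = Add(-429, -39) = -468)
Add(Function('O')(Add(A, Mul(-1, 956))), Mul(-1, Function('T')(-1506, 1006))) = Add(-468, Mul(-1, -2173)) = Add(-468, 2173) = 1705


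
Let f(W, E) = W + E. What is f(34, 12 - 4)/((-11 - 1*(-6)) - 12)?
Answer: -42/17 ≈ -2.4706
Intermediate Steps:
f(W, E) = E + W
f(34, 12 - 4)/((-11 - 1*(-6)) - 12) = ((12 - 4) + 34)/((-11 - 1*(-6)) - 12) = (8 + 34)/((-11 + 6) - 12) = 42/(-5 - 12) = 42/(-17) = 42*(-1/17) = -42/17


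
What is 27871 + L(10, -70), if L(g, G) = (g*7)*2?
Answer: 28011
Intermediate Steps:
L(g, G) = 14*g (L(g, G) = (7*g)*2 = 14*g)
27871 + L(10, -70) = 27871 + 14*10 = 27871 + 140 = 28011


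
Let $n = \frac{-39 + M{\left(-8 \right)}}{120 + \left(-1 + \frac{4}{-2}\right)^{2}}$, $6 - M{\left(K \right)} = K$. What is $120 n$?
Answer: $- \frac{1000}{43} \approx -23.256$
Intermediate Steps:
$M{\left(K \right)} = 6 - K$
$n = - \frac{25}{129}$ ($n = \frac{-39 + \left(6 - -8\right)}{120 + \left(-1 + \frac{4}{-2}\right)^{2}} = \frac{-39 + \left(6 + 8\right)}{120 + \left(-1 + 4 \left(- \frac{1}{2}\right)\right)^{2}} = \frac{-39 + 14}{120 + \left(-1 - 2\right)^{2}} = - \frac{25}{120 + \left(-3\right)^{2}} = - \frac{25}{120 + 9} = - \frac{25}{129} \approx -0.1938$)
$120 n = 120 \left(- \frac{25}{129}\right) = - \frac{1000}{43}$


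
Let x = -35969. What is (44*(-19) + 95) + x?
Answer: -36710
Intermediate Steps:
(44*(-19) + 95) + x = (44*(-19) + 95) - 35969 = (-836 + 95) - 35969 = -741 - 35969 = -36710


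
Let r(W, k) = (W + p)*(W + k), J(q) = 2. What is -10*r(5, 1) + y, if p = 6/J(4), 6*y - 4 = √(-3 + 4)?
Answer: -2875/6 ≈ -479.17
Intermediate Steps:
y = ⅚ (y = ⅔ + √(-3 + 4)/6 = ⅔ + √1/6 = ⅔ + (⅙)*1 = ⅔ + ⅙ = ⅚ ≈ 0.83333)
p = 3 (p = 6/2 = 6*(½) = 3)
r(W, k) = (3 + W)*(W + k) (r(W, k) = (W + 3)*(W + k) = (3 + W)*(W + k))
-10*r(5, 1) + y = -10*(5² + 3*5 + 3*1 + 5*1) + ⅚ = -10*(25 + 15 + 3 + 5) + ⅚ = -10*48 + ⅚ = -480 + ⅚ = -2875/6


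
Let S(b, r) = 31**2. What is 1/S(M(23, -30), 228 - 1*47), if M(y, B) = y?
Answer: 1/961 ≈ 0.0010406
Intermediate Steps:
S(b, r) = 961
1/S(M(23, -30), 228 - 1*47) = 1/961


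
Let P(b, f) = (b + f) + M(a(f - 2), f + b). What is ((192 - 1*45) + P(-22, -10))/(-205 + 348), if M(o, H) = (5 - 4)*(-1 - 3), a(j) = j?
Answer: 111/143 ≈ 0.77622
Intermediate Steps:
M(o, H) = -4 (M(o, H) = 1*(-4) = -4)
P(b, f) = -4 + b + f (P(b, f) = (b + f) - 4 = -4 + b + f)
((192 - 1*45) + P(-22, -10))/(-205 + 348) = ((192 - 1*45) + (-4 - 22 - 10))/(-205 + 348) = ((192 - 45) - 36)/143 = (147 - 36)*(1/143) = 111*(1/143) = 111/143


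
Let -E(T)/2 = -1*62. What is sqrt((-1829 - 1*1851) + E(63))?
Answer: 2*I*sqrt(889) ≈ 59.632*I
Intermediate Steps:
E(T) = 124 (E(T) = -(-2)*62 = -2*(-62) = 124)
sqrt((-1829 - 1*1851) + E(63)) = sqrt((-1829 - 1*1851) + 124) = sqrt((-1829 - 1851) + 124) = sqrt(-3680 + 124) = sqrt(-3556) = 2*I*sqrt(889)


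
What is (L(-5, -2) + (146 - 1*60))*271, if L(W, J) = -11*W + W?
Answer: 36856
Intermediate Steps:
L(W, J) = -10*W
(L(-5, -2) + (146 - 1*60))*271 = (-10*(-5) + (146 - 1*60))*271 = (50 + (146 - 60))*271 = (50 + 86)*271 = 136*271 = 36856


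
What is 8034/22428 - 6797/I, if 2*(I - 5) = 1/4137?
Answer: -210163661195/154644798 ≈ -1359.0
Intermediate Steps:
I = 41371/8274 (I = 5 + (½)/4137 = 5 + (½)*(1/4137) = 5 + 1/8274 = 41371/8274 ≈ 5.0001)
8034/22428 - 6797/I = 8034/22428 - 6797/41371/8274 = 8034*(1/22428) - 6797*8274/41371 = 1339/3738 - 56238378/41371 = -210163661195/154644798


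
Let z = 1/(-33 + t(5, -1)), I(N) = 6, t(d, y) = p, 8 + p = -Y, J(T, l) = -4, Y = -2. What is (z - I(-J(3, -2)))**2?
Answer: 55225/1521 ≈ 36.308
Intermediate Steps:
p = -6 (p = -8 - 1*(-2) = -8 + 2 = -6)
t(d, y) = -6
z = -1/39 (z = 1/(-33 - 6) = 1/(-39) = -1/39 ≈ -0.025641)
(z - I(-J(3, -2)))**2 = (-1/39 - 1*6)**2 = (-1/39 - 6)**2 = (-235/39)**2 = 55225/1521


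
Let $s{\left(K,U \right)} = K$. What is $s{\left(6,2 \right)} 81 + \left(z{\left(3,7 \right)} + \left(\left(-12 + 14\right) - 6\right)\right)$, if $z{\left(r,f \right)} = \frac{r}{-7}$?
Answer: $\frac{3371}{7} \approx 481.57$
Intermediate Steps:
$z{\left(r,f \right)} = - \frac{r}{7}$ ($z{\left(r,f \right)} = r \left(- \frac{1}{7}\right) = - \frac{r}{7}$)
$s{\left(6,2 \right)} 81 + \left(z{\left(3,7 \right)} + \left(\left(-12 + 14\right) - 6\right)\right) = 6 \cdot 81 + \left(\left(- \frac{1}{7}\right) 3 + \left(\left(-12 + 14\right) - 6\right)\right) = 486 + \left(- \frac{3}{7} + \left(2 - 6\right)\right) = 486 - \frac{31}{7} = \frac{3371}{7}$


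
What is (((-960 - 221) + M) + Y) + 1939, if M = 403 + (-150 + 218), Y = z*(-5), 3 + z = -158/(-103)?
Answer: 127342/103 ≈ 1236.3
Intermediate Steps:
z = -151/103 (z = -3 - 158/(-103) = -3 - 158*(-1/103) = -3 + 158/103 = -151/103 ≈ -1.4660)
Y = 755/103 (Y = -151/103*(-5) = 755/103 ≈ 7.3301)
M = 471 (M = 403 + 68 = 471)
(((-960 - 221) + M) + Y) + 1939 = (((-960 - 221) + 471) + 755/103) + 1939 = ((-1181 + 471) + 755/103) + 1939 = (-710 + 755/103) + 1939 = -72375/103 + 1939 = 127342/103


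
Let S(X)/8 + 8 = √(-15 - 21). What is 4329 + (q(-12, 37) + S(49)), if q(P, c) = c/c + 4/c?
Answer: 157846/37 + 48*I ≈ 4266.1 + 48.0*I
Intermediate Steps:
q(P, c) = 1 + 4/c
S(X) = -64 + 48*I (S(X) = -64 + 8*√(-15 - 21) = -64 + 8*√(-36) = -64 + 8*(6*I) = -64 + 48*I)
4329 + (q(-12, 37) + S(49)) = 4329 + ((4 + 37)/37 + (-64 + 48*I)) = 4329 + ((1/37)*41 + (-64 + 48*I)) = 4329 + (41/37 + (-64 + 48*I)) = 4329 + (-2327/37 + 48*I) = 157846/37 + 48*I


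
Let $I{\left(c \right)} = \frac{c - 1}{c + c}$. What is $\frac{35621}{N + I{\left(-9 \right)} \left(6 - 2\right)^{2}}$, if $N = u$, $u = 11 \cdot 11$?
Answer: $\frac{320589}{1169} \approx 274.24$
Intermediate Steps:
$u = 121$
$I{\left(c \right)} = \frac{-1 + c}{2 c}$
$N = 121$
$\frac{35621}{N + I{\left(-9 \right)} \left(6 - 2\right)^{2}} = \frac{35621}{121 + \frac{-1 - 9}{2 \left(-9\right)} \left(6 - 2\right)^{2}} = \frac{35621}{121 + \frac{1}{2} \left(- \frac{1}{9}\right) \left(-10\right) 4^{2}} = \frac{35621}{121 + \frac{5}{9} \cdot 16} = \frac{35621}{121 + \frac{80}{9}} = \frac{35621}{\frac{1169}{9}} = 35621 \cdot \frac{9}{1169} = \frac{320589}{1169}$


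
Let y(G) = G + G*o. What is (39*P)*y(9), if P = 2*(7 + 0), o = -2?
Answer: -4914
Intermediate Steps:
P = 14 (P = 2*7 = 14)
y(G) = -G (y(G) = G + G*(-2) = G - 2*G = -G)
(39*P)*y(9) = (39*14)*(-1*9) = 546*(-9) = -4914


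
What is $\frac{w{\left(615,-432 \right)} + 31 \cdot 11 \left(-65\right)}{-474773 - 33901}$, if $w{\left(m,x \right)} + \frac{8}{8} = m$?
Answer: $\frac{21551}{508674} \approx 0.042367$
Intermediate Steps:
$w{\left(m,x \right)} = -1 + m$
$\frac{w{\left(615,-432 \right)} + 31 \cdot 11 \left(-65\right)}{-474773 - 33901} = \frac{\left(-1 + 615\right) + 31 \cdot 11 \left(-65\right)}{-474773 - 33901} = \frac{614 + 341 \left(-65\right)}{-508674} = \left(614 - 22165\right) \left(- \frac{1}{508674}\right) = \left(-21551\right) \left(- \frac{1}{508674}\right) = \frac{21551}{508674}$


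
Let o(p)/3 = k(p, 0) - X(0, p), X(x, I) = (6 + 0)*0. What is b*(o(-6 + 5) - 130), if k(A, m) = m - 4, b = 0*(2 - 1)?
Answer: 0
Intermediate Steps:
b = 0 (b = 0*1 = 0)
X(x, I) = 0 (X(x, I) = 6*0 = 0)
k(A, m) = -4 + m
o(p) = -12 (o(p) = 3*((-4 + 0) - 1*0) = 3*(-4 + 0) = 3*(-4) = -12)
b*(o(-6 + 5) - 130) = 0*(-12 - 130) = 0*(-142) = 0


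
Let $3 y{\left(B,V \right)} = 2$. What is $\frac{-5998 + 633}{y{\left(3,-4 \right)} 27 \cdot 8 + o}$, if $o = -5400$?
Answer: $\frac{5365}{5256} \approx 1.0207$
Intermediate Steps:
$y{\left(B,V \right)} = \frac{2}{3}$ ($y{\left(B,V \right)} = \frac{1}{3} \cdot 2 = \frac{2}{3}$)
$\frac{-5998 + 633}{y{\left(3,-4 \right)} 27 \cdot 8 + o} = \frac{-5998 + 633}{\frac{2}{3} \cdot 27 \cdot 8 - 5400} = - \frac{5365}{18 \cdot 8 - 5400} = - \frac{5365}{144 - 5400} = - \frac{5365}{-5256} = \left(-5365\right) \left(- \frac{1}{5256}\right) = \frac{5365}{5256}$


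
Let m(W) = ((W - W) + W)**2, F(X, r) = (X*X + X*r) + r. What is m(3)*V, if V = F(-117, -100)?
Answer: 227601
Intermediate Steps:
F(X, r) = r + X**2 + X*r (F(X, r) = (X**2 + X*r) + r = r + X**2 + X*r)
m(W) = W**2 (m(W) = (0 + W)**2 = W**2)
V = 25289 (V = -100 + (-117)**2 - 117*(-100) = -100 + 13689 + 11700 = 25289)
m(3)*V = 3**2*25289 = 9*25289 = 227601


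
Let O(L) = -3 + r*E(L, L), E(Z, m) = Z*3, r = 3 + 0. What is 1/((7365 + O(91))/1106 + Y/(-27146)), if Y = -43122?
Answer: 2144534/19269597 ≈ 0.11129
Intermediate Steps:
r = 3
E(Z, m) = 3*Z
O(L) = -3 + 9*L (O(L) = -3 + 3*(3*L) = -3 + 9*L)
1/((7365 + O(91))/1106 + Y/(-27146)) = 1/((7365 + (-3 + 9*91))/1106 - 43122/(-27146)) = 1/((7365 + (-3 + 819))*(1/1106) - 43122*(-1/27146)) = 1/((7365 + 816)*(1/1106) + 21561/13573) = 1/(8181*(1/1106) + 21561/13573) = 1/(8181/1106 + 21561/13573) = 1/(19269597/2144534) = 2144534/19269597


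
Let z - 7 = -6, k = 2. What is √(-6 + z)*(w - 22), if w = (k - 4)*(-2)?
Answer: -18*I*√5 ≈ -40.249*I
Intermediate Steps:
z = 1 (z = 7 - 6 = 1)
w = 4 (w = (2 - 4)*(-2) = -2*(-2) = 4)
√(-6 + z)*(w - 22) = √(-6 + 1)*(4 - 22) = √(-5)*(-18) = (I*√5)*(-18) = -18*I*√5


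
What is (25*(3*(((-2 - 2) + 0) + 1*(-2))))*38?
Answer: -17100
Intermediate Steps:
(25*(3*(((-2 - 2) + 0) + 1*(-2))))*38 = (25*(3*((-4 + 0) - 2)))*38 = (25*(3*(-4 - 2)))*38 = (25*(3*(-6)))*38 = (25*(-18))*38 = -450*38 = -17100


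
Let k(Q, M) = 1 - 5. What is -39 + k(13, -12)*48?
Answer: -231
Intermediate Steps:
k(Q, M) = -4
-39 + k(13, -12)*48 = -39 - 4*48 = -39 - 192 = -231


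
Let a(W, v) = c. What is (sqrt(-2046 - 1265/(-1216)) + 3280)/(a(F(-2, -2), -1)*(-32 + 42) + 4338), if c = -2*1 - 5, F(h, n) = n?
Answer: 820/1067 + I*sqrt(390469)/58976 ≈ 0.76851 + 0.010595*I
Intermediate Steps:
c = -7 (c = -2 - 5 = -7)
a(W, v) = -7
(sqrt(-2046 - 1265/(-1216)) + 3280)/(a(F(-2, -2), -1)*(-32 + 42) + 4338) = (sqrt(-2046 - 1265/(-1216)) + 3280)/(-7*(-32 + 42) + 4338) = (sqrt(-2046 - 1265*(-1/1216)) + 3280)/(-7*10 + 4338) = (sqrt(-2046 + 1265/1216) + 3280)/(-70 + 4338) = (sqrt(-2486671/1216) + 3280)/4268 = (11*I*sqrt(390469)/152 + 3280)*(1/4268) = (3280 + 11*I*sqrt(390469)/152)*(1/4268) = 820/1067 + I*sqrt(390469)/58976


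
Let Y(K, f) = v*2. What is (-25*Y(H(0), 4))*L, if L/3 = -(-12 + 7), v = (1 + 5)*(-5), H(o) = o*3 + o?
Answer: 22500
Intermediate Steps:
H(o) = 4*o (H(o) = 3*o + o = 4*o)
v = -30 (v = 6*(-5) = -30)
Y(K, f) = -60 (Y(K, f) = -30*2 = -60)
L = 15 (L = 3*(-(-12 + 7)) = 3*(-1*(-5)) = 3*5 = 15)
(-25*Y(H(0), 4))*L = -25*(-60)*15 = 1500*15 = 22500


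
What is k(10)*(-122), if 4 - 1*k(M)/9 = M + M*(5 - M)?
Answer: -48312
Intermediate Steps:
k(M) = 36 - 9*M - 9*M*(5 - M) (k(M) = 36 - 9*(M + M*(5 - M)) = 36 + (-9*M - 9*M*(5 - M)) = 36 - 9*M - 9*M*(5 - M))
k(10)*(-122) = (36 - 54*10 + 9*10²)*(-122) = (36 - 540 + 9*100)*(-122) = (36 - 540 + 900)*(-122) = 396*(-122) = -48312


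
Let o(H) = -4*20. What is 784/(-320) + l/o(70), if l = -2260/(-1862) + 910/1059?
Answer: -48821491/19718580 ≈ -2.4759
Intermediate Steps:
o(H) = -80
l = 2043880/985929 (l = -2260*(-1/1862) + 910*(1/1059) = 1130/931 + 910/1059 = 2043880/985929 ≈ 2.0731)
784/(-320) + l/o(70) = 784/(-320) + (2043880/985929)/(-80) = 784*(-1/320) + (2043880/985929)*(-1/80) = -49/20 - 51097/1971858 = -48821491/19718580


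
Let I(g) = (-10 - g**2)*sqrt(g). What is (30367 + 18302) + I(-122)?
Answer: 48669 - 14894*I*sqrt(122) ≈ 48669.0 - 1.6451e+5*I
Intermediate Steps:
I(g) = sqrt(g)*(-10 - g**2)
(30367 + 18302) + I(-122) = (30367 + 18302) + sqrt(-122)*(-10 - 1*(-122)**2) = 48669 + (I*sqrt(122))*(-10 - 1*14884) = 48669 + (I*sqrt(122))*(-10 - 14884) = 48669 + (I*sqrt(122))*(-14894) = 48669 - 14894*I*sqrt(122)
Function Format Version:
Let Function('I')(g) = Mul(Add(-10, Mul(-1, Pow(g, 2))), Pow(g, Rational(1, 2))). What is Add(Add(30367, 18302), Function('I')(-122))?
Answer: Add(48669, Mul(-14894, I, Pow(122, Rational(1, 2)))) ≈ Add(48669., Mul(-1.6451e+5, I))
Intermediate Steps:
Function('I')(g) = Mul(Pow(g, Rational(1, 2)), Add(-10, Mul(-1, Pow(g, 2))))
Add(Add(30367, 18302), Function('I')(-122)) = Add(Add(30367, 18302), Mul(Pow(-122, Rational(1, 2)), Add(-10, Mul(-1, Pow(-122, 2))))) = Add(48669, Mul(Mul(I, Pow(122, Rational(1, 2))), Add(-10, Mul(-1, 14884)))) = Add(48669, Mul(Mul(I, Pow(122, Rational(1, 2))), Add(-10, -14884))) = Add(48669, Mul(Mul(I, Pow(122, Rational(1, 2))), -14894)) = Add(48669, Mul(-14894, I, Pow(122, Rational(1, 2))))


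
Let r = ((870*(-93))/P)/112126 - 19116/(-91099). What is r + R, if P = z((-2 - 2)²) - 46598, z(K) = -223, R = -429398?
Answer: -34227027108657317911/79709369479859 ≈ -4.2940e+5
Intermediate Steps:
P = -46821 (P = -223 - 46598 = -46821)
r = 16727255176971/79709369479859 (r = ((870*(-93))/(-46821))/112126 - 19116/(-91099) = -80910*(-1/46821)*(1/112126) - 19116*(-1/91099) = (26970/15607)*(1/112126) + 19116/91099 = 13485/874975241 + 19116/91099 = 16727255176971/79709369479859 ≈ 0.20985)
r + R = 16727255176971/79709369479859 - 429398 = -34227027108657317911/79709369479859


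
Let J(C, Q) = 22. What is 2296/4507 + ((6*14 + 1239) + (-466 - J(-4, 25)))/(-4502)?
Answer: 6573247/20290514 ≈ 0.32396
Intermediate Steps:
2296/4507 + ((6*14 + 1239) + (-466 - J(-4, 25)))/(-4502) = 2296/4507 + ((6*14 + 1239) + (-466 - 1*22))/(-4502) = 2296*(1/4507) + ((84 + 1239) + (-466 - 22))*(-1/4502) = 2296/4507 + (1323 - 488)*(-1/4502) = 2296/4507 + 835*(-1/4502) = 2296/4507 - 835/4502 = 6573247/20290514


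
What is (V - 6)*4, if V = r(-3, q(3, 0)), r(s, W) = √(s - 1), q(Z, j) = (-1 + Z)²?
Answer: -24 + 8*I ≈ -24.0 + 8.0*I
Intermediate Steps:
r(s, W) = √(-1 + s)
V = 2*I (V = √(-1 - 3) = √(-4) = 2*I ≈ 2.0*I)
(V - 6)*4 = (2*I - 6)*4 = (-6 + 2*I)*4 = -24 + 8*I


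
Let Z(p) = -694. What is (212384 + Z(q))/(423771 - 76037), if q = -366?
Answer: 105845/173867 ≈ 0.60877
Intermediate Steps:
(212384 + Z(q))/(423771 - 76037) = (212384 - 694)/(423771 - 76037) = 211690/347734 = 211690*(1/347734) = 105845/173867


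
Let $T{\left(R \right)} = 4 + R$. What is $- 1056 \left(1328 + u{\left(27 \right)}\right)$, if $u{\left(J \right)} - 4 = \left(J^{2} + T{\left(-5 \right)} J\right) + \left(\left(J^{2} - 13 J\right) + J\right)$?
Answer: $-2575584$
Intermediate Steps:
$u{\left(J \right)} = 4 - 13 J + 2 J^{2}$ ($u{\left(J \right)} = 4 + \left(\left(J^{2} + \left(4 - 5\right) J\right) + \left(\left(J^{2} - 13 J\right) + J\right)\right) = 4 + \left(\left(J^{2} - J\right) + \left(J^{2} - 12 J\right)\right) = 4 + \left(- 13 J + 2 J^{2}\right) = 4 - 13 J + 2 J^{2}$)
$- 1056 \left(1328 + u{\left(27 \right)}\right) = - 1056 \left(1328 + \left(4 - 351 + 2 \cdot 27^{2}\right)\right) = - 1056 \left(1328 + \left(4 - 351 + 2 \cdot 729\right)\right) = - 1056 \left(1328 + \left(4 - 351 + 1458\right)\right) = - 1056 \left(1328 + 1111\right) = \left(-1056\right) 2439 = -2575584$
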